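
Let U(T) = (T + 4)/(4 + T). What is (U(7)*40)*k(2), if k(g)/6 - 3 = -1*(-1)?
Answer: 960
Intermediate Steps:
k(g) = 24 (k(g) = 18 + 6*(-1*(-1)) = 18 + 6*1 = 18 + 6 = 24)
U(T) = 1 (U(T) = (4 + T)/(4 + T) = 1)
(U(7)*40)*k(2) = (1*40)*24 = 40*24 = 960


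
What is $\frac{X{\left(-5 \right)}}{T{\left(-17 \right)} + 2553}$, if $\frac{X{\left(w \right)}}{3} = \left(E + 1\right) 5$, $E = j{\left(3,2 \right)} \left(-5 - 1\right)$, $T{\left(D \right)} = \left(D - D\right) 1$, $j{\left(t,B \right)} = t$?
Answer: $- \frac{85}{851} \approx -0.099882$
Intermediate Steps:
$T{\left(D \right)} = 0$ ($T{\left(D \right)} = 0 \cdot 1 = 0$)
$E = -18$ ($E = 3 \left(-5 - 1\right) = 3 \left(-6\right) = -18$)
$X{\left(w \right)} = -255$ ($X{\left(w \right)} = 3 \left(-18 + 1\right) 5 = 3 \left(\left(-17\right) 5\right) = 3 \left(-85\right) = -255$)
$\frac{X{\left(-5 \right)}}{T{\left(-17 \right)} + 2553} = \frac{1}{0 + 2553} \left(-255\right) = \frac{1}{2553} \left(-255\right) = - \frac{85}{851}$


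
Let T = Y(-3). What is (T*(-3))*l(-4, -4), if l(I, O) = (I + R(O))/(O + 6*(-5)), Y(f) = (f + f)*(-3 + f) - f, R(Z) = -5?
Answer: -1053/34 ≈ -30.971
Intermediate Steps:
Y(f) = -f + 2*f*(-3 + f) (Y(f) = (2*f)*(-3 + f) - f = 2*f*(-3 + f) - f = -f + 2*f*(-3 + f))
l(I, O) = (-5 + I)/(-30 + O) (l(I, O) = (I - 5)/(O + 6*(-5)) = (-5 + I)/(O - 30) = (-5 + I)/(-30 + O))
T = 39 (T = -3*(-7 + 2*(-3)) = -3*(-7 - 6) = -3*(-13) = 39)
(T*(-3))*l(-4, -4) = (39*(-3))*((-5 - 4)/(-30 - 4)) = -117*(-9)/(-34) = -(-117)*(-9)/34 = -117*9/34 = -1053/34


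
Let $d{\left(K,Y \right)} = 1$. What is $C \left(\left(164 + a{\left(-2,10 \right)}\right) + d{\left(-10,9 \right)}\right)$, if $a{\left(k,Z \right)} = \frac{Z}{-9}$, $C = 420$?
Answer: $\frac{206500}{3} \approx 68833.0$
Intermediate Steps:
$a{\left(k,Z \right)} = - \frac{Z}{9}$ ($a{\left(k,Z \right)} = Z \left(- \frac{1}{9}\right) = - \frac{Z}{9}$)
$C \left(\left(164 + a{\left(-2,10 \right)}\right) + d{\left(-10,9 \right)}\right) = 420 \left(\left(164 - \frac{10}{9}\right) + 1\right) = 420 \left(\frac{1466}{9} + 1\right) = 420 \cdot \frac{1475}{9} = \frac{206500}{3}$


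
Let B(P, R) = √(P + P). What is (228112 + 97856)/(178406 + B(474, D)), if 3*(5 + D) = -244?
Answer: 3634665438/1989293743 - 40746*√237/1989293743 ≈ 1.8268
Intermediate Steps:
D = -259/3 (D = -5 + (⅓)*(-244) = -5 - 244/3 = -259/3 ≈ -86.333)
B(P, R) = √2*√P (B(P, R) = √(2*P) = √2*√P)
(228112 + 97856)/(178406 + B(474, D)) = (228112 + 97856)/(178406 + √2*√474) = 325968/(178406 + 2*√237)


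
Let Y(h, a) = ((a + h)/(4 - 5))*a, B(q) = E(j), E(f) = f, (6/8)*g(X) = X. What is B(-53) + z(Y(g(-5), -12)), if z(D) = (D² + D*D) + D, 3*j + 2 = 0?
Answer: 300382/3 ≈ 1.0013e+5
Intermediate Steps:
j = -⅔ (j = -⅔ + (⅓)*0 = -⅔ + 0 = -⅔ ≈ -0.66667)
g(X) = 4*X/3
B(q) = -⅔
Y(h, a) = a*(-a - h) (Y(h, a) = ((a + h)/(-1))*a = ((a + h)*(-1))*a = (-a - h)*a = a*(-a - h))
z(D) = D + 2*D² (z(D) = (D² + D²) + D = 2*D² + D = D + 2*D²)
B(-53) + z(Y(g(-5), -12)) = -⅔ + (-1*(-12)*(-12 + (4/3)*(-5)))*(1 + 2*(-1*(-12)*(-12 + (4/3)*(-5)))) = -⅔ + (-1*(-12)*(-12 - 20/3))*(1 + 2*(-1*(-12)*(-12 - 20/3))) = -⅔ + (-1*(-12)*(-56/3))*(1 + 2*(-1*(-12)*(-56/3))) = -⅔ - 224*(1 + 2*(-224)) = -⅔ - 224*(1 - 448) = -⅔ - 224*(-447) = -⅔ + 100128 = 300382/3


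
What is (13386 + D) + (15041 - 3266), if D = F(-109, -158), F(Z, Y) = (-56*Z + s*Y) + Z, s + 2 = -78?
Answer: 43796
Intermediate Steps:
s = -80 (s = -2 - 78 = -80)
F(Z, Y) = -80*Y - 55*Z (F(Z, Y) = (-56*Z - 80*Y) + Z = (-80*Y - 56*Z) + Z = -80*Y - 55*Z)
D = 18635 (D = -80*(-158) - 55*(-109) = 12640 + 5995 = 18635)
(13386 + D) + (15041 - 3266) = (13386 + 18635) + (15041 - 3266) = 32021 + 11775 = 43796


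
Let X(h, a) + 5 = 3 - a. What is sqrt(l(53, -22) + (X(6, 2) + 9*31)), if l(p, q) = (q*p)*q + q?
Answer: sqrt(25905) ≈ 160.95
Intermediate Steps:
X(h, a) = -2 - a (X(h, a) = -5 + (3 - a) = -2 - a)
l(p, q) = q + p*q**2 (l(p, q) = (p*q)*q + q = p*q**2 + q = q + p*q**2)
sqrt(l(53, -22) + (X(6, 2) + 9*31)) = sqrt(-22*(1 + 53*(-22)) + ((-2 - 1*2) + 9*31)) = sqrt(-22*(1 - 1166) + ((-2 - 2) + 279)) = sqrt(-22*(-1165) + (-4 + 279)) = sqrt(25630 + 275) = sqrt(25905)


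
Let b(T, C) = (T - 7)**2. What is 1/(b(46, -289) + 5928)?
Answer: 1/7449 ≈ 0.00013425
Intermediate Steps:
b(T, C) = (-7 + T)**2
1/(b(46, -289) + 5928) = 1/((-7 + 46)**2 + 5928) = 1/(39**2 + 5928) = 1/(1521 + 5928) = 1/7449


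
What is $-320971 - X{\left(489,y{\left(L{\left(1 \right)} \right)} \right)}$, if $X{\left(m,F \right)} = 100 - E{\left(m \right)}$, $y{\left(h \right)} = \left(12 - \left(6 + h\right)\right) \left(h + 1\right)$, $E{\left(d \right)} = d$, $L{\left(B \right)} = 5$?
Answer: $-320582$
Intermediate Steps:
$y{\left(h \right)} = \left(1 + h\right) \left(6 - h\right)$ ($y{\left(h \right)} = \left(6 - h\right) \left(1 + h\right) = \left(1 + h\right) \left(6 - h\right)$)
$X{\left(m,F \right)} = 100 - m$
$-320971 - X{\left(489,y{\left(L{\left(1 \right)} \right)} \right)} = -320971 - \left(100 - 489\right) = -320971 - -389 = -320971 + 389 = -320582$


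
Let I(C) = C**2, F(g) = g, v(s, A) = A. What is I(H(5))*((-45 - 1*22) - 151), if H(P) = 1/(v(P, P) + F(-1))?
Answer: -109/8 ≈ -13.625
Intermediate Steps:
H(P) = 1/(-1 + P) (H(P) = 1/(P - 1) = 1/(-1 + P))
I(H(5))*((-45 - 1*22) - 151) = (1/(-1 + 5))**2*((-45 - 1*22) - 151) = (1/4)**2*((-45 - 22) - 151) = (1/4)**2*(-67 - 151) = (1/16)*(-218) = -109/8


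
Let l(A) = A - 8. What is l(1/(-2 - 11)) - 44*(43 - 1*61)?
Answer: 10191/13 ≈ 783.92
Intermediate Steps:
l(A) = -8 + A
l(1/(-2 - 11)) - 44*(43 - 1*61) = (-8 + 1/(-2 - 11)) - 44*(43 - 1*61) = (-8 + 1/(-13)) - 44*(43 - 61) = (-8 - 1/13) - 44*(-18) = -105/13 + 792 = 10191/13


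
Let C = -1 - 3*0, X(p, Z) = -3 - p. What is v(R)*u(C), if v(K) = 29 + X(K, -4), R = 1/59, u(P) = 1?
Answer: 1533/59 ≈ 25.983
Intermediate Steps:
C = -1 (C = -1 + 0 = -1)
R = 1/59 ≈ 0.016949
v(K) = 26 - K (v(K) = 29 + (-3 - K) = 26 - K)
v(R)*u(C) = (26 - 1*1/59)*1 = (26 - 1/59)*1 = (1533/59)*1 = 1533/59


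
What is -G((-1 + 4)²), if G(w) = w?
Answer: -9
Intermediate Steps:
-G((-1 + 4)²) = -(-1 + 4)² = -1*3² = -1*9 = -9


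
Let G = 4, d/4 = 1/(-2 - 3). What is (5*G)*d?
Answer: -16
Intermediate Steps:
d = -4/5 (d = 4/(-2 - 3) = 4/(-5) = 4*(-1/5) = -4/5 ≈ -0.80000)
(5*G)*d = (5*4)*(-4/5) = 20*(-4/5) = -16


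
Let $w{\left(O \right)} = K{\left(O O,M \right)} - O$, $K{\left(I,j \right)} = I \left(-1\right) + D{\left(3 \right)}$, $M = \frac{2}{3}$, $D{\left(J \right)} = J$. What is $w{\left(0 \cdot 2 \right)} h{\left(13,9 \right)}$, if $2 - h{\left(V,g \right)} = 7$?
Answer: $-15$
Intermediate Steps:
$M = \frac{2}{3}$ ($M = 2 \cdot \frac{1}{3} = \frac{2}{3} \approx 0.66667$)
$h{\left(V,g \right)} = -5$ ($h{\left(V,g \right)} = 2 - 7 = -5$)
$K{\left(I,j \right)} = 3 - I$ ($K{\left(I,j \right)} = I \left(-1\right) + 3 = - I + 3 = 3 - I$)
$w{\left(O \right)} = 3 - O - O^{2}$ ($w{\left(O \right)} = \left(3 - O O\right) - O = \left(3 - O^{2}\right) - O = 3 - O - O^{2}$)
$w{\left(0 \cdot 2 \right)} h{\left(13,9 \right)} = \left(3 - 0 \cdot 2 - \left(0 \cdot 2\right)^{2}\right) \left(-5\right) = \left(3 - 0 - 0^{2}\right) \left(-5\right) = \left(3 + 0 - 0\right) \left(-5\right) = \left(3 + 0 + 0\right) \left(-5\right) = 3 \left(-5\right) = -15$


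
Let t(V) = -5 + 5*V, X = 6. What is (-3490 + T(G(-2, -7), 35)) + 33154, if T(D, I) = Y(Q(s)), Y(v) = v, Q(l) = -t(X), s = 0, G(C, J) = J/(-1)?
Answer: 29639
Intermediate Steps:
G(C, J) = -J (G(C, J) = J*(-1) = -J)
Q(l) = -25 (Q(l) = -(-5 + 5*6) = -(-5 + 30) = -1*25 = -25)
T(D, I) = -25
(-3490 + T(G(-2, -7), 35)) + 33154 = (-3490 - 25) + 33154 = -3515 + 33154 = 29639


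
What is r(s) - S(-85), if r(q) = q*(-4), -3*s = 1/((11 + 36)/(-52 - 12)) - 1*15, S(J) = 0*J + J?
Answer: 8909/141 ≈ 63.184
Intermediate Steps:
S(J) = J (S(J) = 0 + J = J)
s = 769/141 (s = -(1/((11 + 36)/(-52 - 12)) - 1*15)/3 = -(1/(47/(-64)) - 15)/3 = -(1/(47*(-1/64)) - 15)/3 = -(1/(-47/64) - 15)/3 = -(-64/47 - 15)/3 = -⅓*(-769/47) = 769/141 ≈ 5.4539)
r(q) = -4*q
r(s) - S(-85) = -4*769/141 - 1*(-85) = -3076/141 + 85 = 8909/141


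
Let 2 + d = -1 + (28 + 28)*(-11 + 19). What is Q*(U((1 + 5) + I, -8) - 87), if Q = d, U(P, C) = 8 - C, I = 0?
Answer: -31595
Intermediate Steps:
d = 445 (d = -2 + (-1 + (28 + 28)*(-11 + 19)) = -2 + (-1 + 56*8) = -2 + (-1 + 448) = -2 + 447 = 445)
Q = 445
Q*(U((1 + 5) + I, -8) - 87) = 445*((8 - 1*(-8)) - 87) = 445*((8 + 8) - 87) = 445*(16 - 87) = 445*(-71) = -31595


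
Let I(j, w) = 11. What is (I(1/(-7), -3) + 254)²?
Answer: 70225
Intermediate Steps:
(I(1/(-7), -3) + 254)² = (11 + 254)² = 265² = 70225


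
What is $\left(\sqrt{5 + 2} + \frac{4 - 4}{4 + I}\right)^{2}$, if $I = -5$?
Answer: $7$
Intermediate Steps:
$\left(\sqrt{5 + 2} + \frac{4 - 4}{4 + I}\right)^{2} = \left(\sqrt{5 + 2} + \frac{4 - 4}{4 - 5}\right)^{2} = \left(\sqrt{7} + \frac{0}{-1}\right)^{2} = \left(\sqrt{7} + 0 \left(-1\right)\right)^{2} = \left(\sqrt{7} + 0\right)^{2} = \left(\sqrt{7}\right)^{2} = 7$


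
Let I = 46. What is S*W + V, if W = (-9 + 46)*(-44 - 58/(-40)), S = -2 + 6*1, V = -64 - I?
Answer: -32037/5 ≈ -6407.4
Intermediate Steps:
V = -110 (V = -64 - 1*46 = -64 - 46 = -110)
S = 4 (S = -2 + 6 = 4)
W = -31487/20 (W = 37*(-44 - 58*(-1/40)) = 37*(-44 + 29/20) = 37*(-851/20) = -31487/20 ≈ -1574.3)
S*W + V = 4*(-31487/20) - 110 = -31487/5 - 110 = -32037/5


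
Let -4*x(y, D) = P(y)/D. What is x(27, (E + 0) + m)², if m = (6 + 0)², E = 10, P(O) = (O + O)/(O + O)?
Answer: 1/33856 ≈ 2.9537e-5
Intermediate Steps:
P(O) = 1 (P(O) = (2*O)/((2*O)) = (2*O)*(1/(2*O)) = 1)
m = 36 (m = 6² = 36)
x(y, D) = -1/(4*D)
x(27, (E + 0) + m)² = (-1/(4*((10 + 0) + 36)))² = (-1/(4*(10 + 36)))² = (-¼/46)² = (-¼*1/46)² = (-1/184)² = 1/33856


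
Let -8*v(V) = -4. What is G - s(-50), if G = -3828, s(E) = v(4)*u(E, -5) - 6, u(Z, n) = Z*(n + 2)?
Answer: -3897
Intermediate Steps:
u(Z, n) = Z*(2 + n)
v(V) = 1/2 (v(V) = -1/8*(-4) = 1/2)
s(E) = -6 - 3*E/2 (s(E) = (E*(2 - 5))/2 - 6 = (E*(-3))/2 - 6 = (-3*E)/2 - 6 = -3*E/2 - 6 = -6 - 3*E/2)
G - s(-50) = -3828 - (-6 - 3/2*(-50)) = -3828 - (-6 + 75) = -3828 - 1*69 = -3828 - 69 = -3897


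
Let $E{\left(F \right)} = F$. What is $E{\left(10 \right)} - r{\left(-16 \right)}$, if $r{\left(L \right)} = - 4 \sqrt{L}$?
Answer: $10 + 16 i \approx 10.0 + 16.0 i$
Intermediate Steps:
$E{\left(10 \right)} - r{\left(-16 \right)} = 10 - - 4 \sqrt{-16} = 10 - - 4 \cdot 4 i = 10 - - 16 i = 10 + 16 i$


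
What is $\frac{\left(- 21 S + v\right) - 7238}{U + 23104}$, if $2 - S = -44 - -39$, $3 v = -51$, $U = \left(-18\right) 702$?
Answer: $- \frac{3701}{5234} \approx -0.70711$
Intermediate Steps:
$U = -12636$
$v = -17$ ($v = \frac{1}{3} \left(-51\right) = -17$)
$S = 7$ ($S = 2 - \left(-44 - -39\right) = 2 - \left(-44 + 39\right) = 2 - -5 = 2 + 5 = 7$)
$\frac{\left(- 21 S + v\right) - 7238}{U + 23104} = \frac{\left(\left(-21\right) 7 - 17\right) - 7238}{-12636 + 23104} = \frac{\left(-147 - 17\right) - 7238}{10468} = \left(-164 - 7238\right) \frac{1}{10468} = \left(-7402\right) \frac{1}{10468} = - \frac{3701}{5234}$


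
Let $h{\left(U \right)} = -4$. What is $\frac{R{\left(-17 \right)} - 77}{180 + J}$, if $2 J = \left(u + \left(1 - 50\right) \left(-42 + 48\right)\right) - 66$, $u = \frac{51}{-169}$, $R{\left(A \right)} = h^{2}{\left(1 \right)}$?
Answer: $\frac{20618}{51} \approx 404.27$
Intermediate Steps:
$R{\left(A \right)} = 16$ ($R{\left(A \right)} = \left(-4\right)^{2} = 16$)
$u = - \frac{51}{169}$ ($u = 51 \left(- \frac{1}{169}\right) = - \frac{51}{169} \approx -0.30177$)
$J = - \frac{60891}{338}$ ($J = \frac{\left(- \frac{51}{169} + \left(1 - 50\right) \left(-42 + 48\right)\right) - 66}{2} = \frac{\left(- \frac{51}{169} - 294\right) - 66}{2} = \frac{- \frac{49737}{169} - 66}{2} = \frac{1}{2} \left(- \frac{60891}{169}\right) = - \frac{60891}{338} \approx -180.15$)
$\frac{R{\left(-17 \right)} - 77}{180 + J} = \frac{16 - 77}{180 - \frac{60891}{338}} = - \frac{61}{- \frac{51}{338}} = \left(-61\right) \left(- \frac{338}{51}\right) = \frac{20618}{51}$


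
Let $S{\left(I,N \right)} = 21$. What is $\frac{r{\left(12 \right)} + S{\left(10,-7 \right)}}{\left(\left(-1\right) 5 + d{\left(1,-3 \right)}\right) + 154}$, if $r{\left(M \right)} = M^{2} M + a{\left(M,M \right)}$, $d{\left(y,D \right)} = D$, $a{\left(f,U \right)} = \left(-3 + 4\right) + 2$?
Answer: $12$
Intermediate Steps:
$a{\left(f,U \right)} = 3$ ($a{\left(f,U \right)} = 1 + 2 = 3$)
$r{\left(M \right)} = 3 + M^{3}$ ($r{\left(M \right)} = M^{2} M + 3 = M^{3} + 3 = 3 + M^{3}$)
$\frac{r{\left(12 \right)} + S{\left(10,-7 \right)}}{\left(\left(-1\right) 5 + d{\left(1,-3 \right)}\right) + 154} = \frac{\left(3 + 12^{3}\right) + 21}{\left(\left(-1\right) 5 - 3\right) + 154} = \frac{\left(3 + 1728\right) + 21}{\left(-5 - 3\right) + 154} = \frac{1731 + 21}{-8 + 154} = \frac{1752}{146} = 1752 \cdot \frac{1}{146} = 12$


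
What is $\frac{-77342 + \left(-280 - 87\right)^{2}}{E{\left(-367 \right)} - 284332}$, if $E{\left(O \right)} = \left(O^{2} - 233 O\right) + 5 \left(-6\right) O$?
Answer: $- \frac{57347}{53122} \approx -1.0795$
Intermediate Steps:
$E{\left(O \right)} = O^{2} - 263 O$ ($E{\left(O \right)} = \left(O^{2} - 233 O\right) - 30 O = O^{2} - 263 O$)
$\frac{-77342 + \left(-280 - 87\right)^{2}}{E{\left(-367 \right)} - 284332} = \frac{-77342 + \left(-280 - 87\right)^{2}}{- 367 \left(-263 - 367\right) - 284332} = \frac{-77342 + \left(-367\right)^{2}}{\left(-367\right) \left(-630\right) - 284332} = \frac{-77342 + 134689}{231210 - 284332} = \frac{57347}{-53122} = 57347 \left(- \frac{1}{53122}\right) = - \frac{57347}{53122}$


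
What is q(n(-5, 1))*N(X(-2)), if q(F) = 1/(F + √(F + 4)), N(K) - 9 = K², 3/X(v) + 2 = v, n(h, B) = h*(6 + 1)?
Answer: -5355/20096 - 153*I*√31/20096 ≈ -0.26647 - 0.04239*I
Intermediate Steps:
n(h, B) = 7*h (n(h, B) = h*7 = 7*h)
X(v) = 3/(-2 + v)
N(K) = 9 + K²
q(F) = 1/(F + √(4 + F))
q(n(-5, 1))*N(X(-2)) = (9 + (3/(-2 - 2))²)/(7*(-5) + √(4 + 7*(-5))) = (9 + (3/(-4))²)/(-35 + √(4 - 35)) = (9 + (3*(-¼))²)/(-35 + √(-31)) = (9 + (-¾)²)/(-35 + I*√31) = (9 + 9/16)/(-35 + I*√31) = (153/16)/(-35 + I*√31) = 153/(16*(-35 + I*√31))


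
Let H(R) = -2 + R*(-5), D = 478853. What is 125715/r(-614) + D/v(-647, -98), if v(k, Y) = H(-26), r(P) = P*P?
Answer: 45135439277/12063872 ≈ 3741.4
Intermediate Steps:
r(P) = P²
H(R) = -2 - 5*R
v(k, Y) = 128 (v(k, Y) = -2 - 5*(-26) = -2 + 130 = 128)
125715/r(-614) + D/v(-647, -98) = 125715/((-614)²) + 478853/128 = 125715/376996 + 478853*(1/128) = 125715*(1/376996) + 478853/128 = 125715/376996 + 478853/128 = 45135439277/12063872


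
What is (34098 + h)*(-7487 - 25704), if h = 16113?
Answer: -1666553301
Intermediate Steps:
(34098 + h)*(-7487 - 25704) = (34098 + 16113)*(-7487 - 25704) = 50211*(-33191) = -1666553301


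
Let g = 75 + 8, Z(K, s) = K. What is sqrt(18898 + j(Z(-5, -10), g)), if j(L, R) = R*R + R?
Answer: sqrt(25870) ≈ 160.84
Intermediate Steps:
g = 83
j(L, R) = R + R**2 (j(L, R) = R**2 + R = R + R**2)
sqrt(18898 + j(Z(-5, -10), g)) = sqrt(18898 + 83*(1 + 83)) = sqrt(18898 + 83*84) = sqrt(18898 + 6972) = sqrt(25870)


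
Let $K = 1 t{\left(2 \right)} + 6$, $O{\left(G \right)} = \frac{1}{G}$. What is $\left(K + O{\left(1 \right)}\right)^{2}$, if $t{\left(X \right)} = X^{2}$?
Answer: $121$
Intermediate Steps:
$K = 10$ ($K = 1 \cdot 2^{2} + 6 = 1 \cdot 4 + 6 = 4 + 6 = 10$)
$\left(K + O{\left(1 \right)}\right)^{2} = \left(10 + 1^{-1}\right)^{2} = \left(10 + 1\right)^{2} = 11^{2} = 121$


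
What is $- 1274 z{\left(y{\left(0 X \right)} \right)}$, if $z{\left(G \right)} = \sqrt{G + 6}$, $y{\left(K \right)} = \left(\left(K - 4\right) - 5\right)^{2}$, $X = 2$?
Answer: $- 1274 \sqrt{87} \approx -11883.0$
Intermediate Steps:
$y{\left(K \right)} = \left(-9 + K\right)^{2}$ ($y{\left(K \right)} = \left(\left(-4 + K\right) - 5\right)^{2} = \left(-9 + K\right)^{2}$)
$z{\left(G \right)} = \sqrt{6 + G}$
$- 1274 z{\left(y{\left(0 X \right)} \right)} = - 1274 \sqrt{6 + \left(-9 + 0 \cdot 2\right)^{2}} = - 1274 \sqrt{6 + \left(-9 + 0\right)^{2}} = - 1274 \sqrt{6 + \left(-9\right)^{2}} = - 1274 \sqrt{6 + 81} = - 1274 \sqrt{87}$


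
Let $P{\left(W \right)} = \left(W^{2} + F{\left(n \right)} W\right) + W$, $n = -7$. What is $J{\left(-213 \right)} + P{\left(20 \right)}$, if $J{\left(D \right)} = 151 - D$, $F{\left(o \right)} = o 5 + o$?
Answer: $-56$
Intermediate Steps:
$F{\left(o \right)} = 6 o$ ($F{\left(o \right)} = 5 o + o = 6 o$)
$P{\left(W \right)} = W^{2} - 41 W$ ($P{\left(W \right)} = \left(W^{2} + 6 \left(-7\right) W\right) + W = \left(W^{2} - 42 W\right) + W = W^{2} - 41 W$)
$J{\left(-213 \right)} + P{\left(20 \right)} = \left(151 - -213\right) + 20 \left(-41 + 20\right) = \left(151 + 213\right) + 20 \left(-21\right) = 364 - 420 = -56$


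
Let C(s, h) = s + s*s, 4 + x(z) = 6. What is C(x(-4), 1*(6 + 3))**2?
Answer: 36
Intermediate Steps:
x(z) = 2 (x(z) = -4 + 6 = 2)
C(s, h) = s + s**2
C(x(-4), 1*(6 + 3))**2 = (2*(1 + 2))**2 = (2*3)**2 = 6**2 = 36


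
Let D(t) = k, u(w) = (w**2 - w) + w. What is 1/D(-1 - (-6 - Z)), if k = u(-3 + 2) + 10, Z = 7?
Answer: 1/11 ≈ 0.090909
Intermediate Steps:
u(w) = w**2
k = 11 (k = (-3 + 2)**2 + 10 = (-1)**2 + 10 = 1 + 10 = 11)
D(t) = 11
1/D(-1 - (-6 - Z)) = 1/11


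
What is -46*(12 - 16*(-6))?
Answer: -4968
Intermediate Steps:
-46*(12 - 16*(-6)) = -46*(12 + 96) = -46*108 = -4968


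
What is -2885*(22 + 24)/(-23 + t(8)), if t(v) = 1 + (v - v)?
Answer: 66355/11 ≈ 6032.3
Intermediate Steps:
t(v) = 1 (t(v) = 1 + 0 = 1)
-2885*(22 + 24)/(-23 + t(8)) = -2885*(22 + 24)/(-23 + 1) = -132710/(-22) = -132710*(-1)/22 = -2885*(-23/11) = 66355/11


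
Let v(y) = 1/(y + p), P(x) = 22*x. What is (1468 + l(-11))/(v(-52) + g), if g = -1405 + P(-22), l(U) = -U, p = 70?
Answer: -26622/34001 ≈ -0.78298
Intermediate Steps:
v(y) = 1/(70 + y) (v(y) = 1/(y + 70) = 1/(70 + y))
g = -1889 (g = -1405 + 22*(-22) = -1405 - 484 = -1889)
(1468 + l(-11))/(v(-52) + g) = (1468 - 1*(-11))/(1/(70 - 52) - 1889) = (1468 + 11)/(1/18 - 1889) = 1479/(1/18 - 1889) = 1479/(-34001/18) = 1479*(-18/34001) = -26622/34001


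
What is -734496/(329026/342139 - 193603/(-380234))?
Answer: -31850900124941632/63782002967 ≈ -4.9937e+5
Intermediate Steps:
-734496/(329026/342139 - 193603/(-380234)) = -734496/(329026*(1/342139) - 193603*(-1/380234)) = -734496/(329026/342139 + 193603/380234) = -734496/191346008901/130092880526 = -734496*130092880526/191346008901 = -31850900124941632/63782002967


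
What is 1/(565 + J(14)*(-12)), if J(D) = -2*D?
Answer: 1/901 ≈ 0.0011099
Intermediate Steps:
1/(565 + J(14)*(-12)) = 1/(565 - 2*14*(-12)) = 1/(565 - 28*(-12)) = 1/(565 + 336) = 1/901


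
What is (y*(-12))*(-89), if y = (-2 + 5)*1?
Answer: 3204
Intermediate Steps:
y = 3 (y = 3*1 = 3)
(y*(-12))*(-89) = (3*(-12))*(-89) = -36*(-89) = 3204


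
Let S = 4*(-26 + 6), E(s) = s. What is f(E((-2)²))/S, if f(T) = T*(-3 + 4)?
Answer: -1/20 ≈ -0.050000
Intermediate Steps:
f(T) = T (f(T) = T*1 = T)
S = -80 (S = 4*(-20) = -80)
f(E((-2)²))/S = (-2)²/(-80) = 4*(-1/80) = -1/20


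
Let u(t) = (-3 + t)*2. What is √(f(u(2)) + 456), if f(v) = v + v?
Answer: 2*√113 ≈ 21.260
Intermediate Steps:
u(t) = -6 + 2*t
f(v) = 2*v
√(f(u(2)) + 456) = √(2*(-6 + 2*2) + 456) = √(2*(-6 + 4) + 456) = √(2*(-2) + 456) = √(-4 + 456) = √452 = 2*√113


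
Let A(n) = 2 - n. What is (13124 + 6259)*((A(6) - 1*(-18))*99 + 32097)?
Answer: 649000989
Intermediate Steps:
(13124 + 6259)*((A(6) - 1*(-18))*99 + 32097) = (13124 + 6259)*(((2 - 1*6) - 1*(-18))*99 + 32097) = 19383*(((2 - 6) + 18)*99 + 32097) = 19383*((-4 + 18)*99 + 32097) = 19383*(14*99 + 32097) = 19383*(1386 + 32097) = 19383*33483 = 649000989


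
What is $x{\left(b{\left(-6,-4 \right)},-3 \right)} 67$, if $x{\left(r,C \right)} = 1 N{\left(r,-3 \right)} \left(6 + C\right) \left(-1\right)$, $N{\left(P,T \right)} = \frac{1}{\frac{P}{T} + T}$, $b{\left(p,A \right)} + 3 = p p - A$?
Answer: $\frac{603}{46} \approx 13.109$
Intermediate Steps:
$b{\left(p,A \right)} = -3 + p^{2} - A$ ($b{\left(p,A \right)} = -3 - \left(A - p p\right) = -3 - \left(A - p^{2}\right) = -3 + p^{2} - A$)
$N{\left(P,T \right)} = \frac{1}{T + \frac{P}{T}}$
$x{\left(r,C \right)} = - \frac{3 \left(-6 - C\right)}{9 + r}$ ($x{\left(r,C \right)} = 1 \left(- \frac{3}{r + \left(-3\right)^{2}}\right) \left(6 + C\right) \left(-1\right) = 1 \left(- \frac{3}{r + 9}\right) \left(-6 - C\right) = 1 \left(- \frac{3}{9 + r}\right) \left(-6 - C\right) = - \frac{3}{9 + r} \left(-6 - C\right) = - \frac{3 \left(-6 - C\right)}{9 + r}$)
$x{\left(b{\left(-6,-4 \right)},-3 \right)} 67 = \frac{3 \left(6 - 3\right)}{9 - \left(-1 - 36\right)} 67 = 3 \frac{1}{9 + \left(-3 + 36 + 4\right)} 3 \cdot 67 = 3 \frac{1}{9 + 37} \cdot 3 \cdot 67 = 3 \cdot \frac{1}{46} \cdot 3 \cdot 67 = \frac{9}{46} \cdot 67 = \frac{603}{46}$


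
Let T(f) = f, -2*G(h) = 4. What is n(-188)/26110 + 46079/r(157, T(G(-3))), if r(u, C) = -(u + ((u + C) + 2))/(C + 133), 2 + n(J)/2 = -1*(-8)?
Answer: -78804534311/4099270 ≈ -19224.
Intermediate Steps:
n(J) = 12 (n(J) = -4 + 2*(-1*(-8)) = -4 + 2*8 = -4 + 16 = 12)
G(h) = -2 (G(h) = -½*4 = -2)
r(u, C) = -(2 + C + 2*u)/(133 + C) (r(u, C) = -(u + ((C + u) + 2))/(133 + C) = -(u + (2 + C + u))/(133 + C) = -(2 + C + 2*u)/(133 + C))
n(-188)/26110 + 46079/r(157, T(G(-3))) = 12/26110 + 46079/(((-2 - 1*(-2) - 2*157)/(133 - 2))) = 12*(1/26110) + 46079/(((-2 + 2 - 314)/131)) = 6/13055 + 46079/(((1/131)*(-314))) = 6/13055 + 46079/(-314/131) = 6/13055 + 46079*(-131/314) = 6/13055 - 6036349/314 = -78804534311/4099270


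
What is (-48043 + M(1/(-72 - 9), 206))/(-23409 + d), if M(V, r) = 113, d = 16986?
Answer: 47930/6423 ≈ 7.4622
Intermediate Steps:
(-48043 + M(1/(-72 - 9), 206))/(-23409 + d) = (-48043 + 113)/(-23409 + 16986) = -47930/(-6423) = -47930*(-1/6423) = 47930/6423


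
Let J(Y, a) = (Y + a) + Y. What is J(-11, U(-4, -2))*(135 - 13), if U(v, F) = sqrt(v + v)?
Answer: -2684 + 244*I*sqrt(2) ≈ -2684.0 + 345.07*I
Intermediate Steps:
U(v, F) = sqrt(2)*sqrt(v) (U(v, F) = sqrt(2*v) = sqrt(2)*sqrt(v))
J(Y, a) = a + 2*Y
J(-11, U(-4, -2))*(135 - 13) = (sqrt(2)*sqrt(-4) + 2*(-11))*(135 - 13) = (sqrt(2)*(2*I) - 22)*122 = (2*I*sqrt(2) - 22)*122 = (-22 + 2*I*sqrt(2))*122 = -2684 + 244*I*sqrt(2)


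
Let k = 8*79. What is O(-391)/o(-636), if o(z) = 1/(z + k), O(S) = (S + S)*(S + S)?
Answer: -2446096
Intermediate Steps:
k = 632
O(S) = 4*S² (O(S) = (2*S)*(2*S) = 4*S²)
o(z) = 1/(632 + z) (o(z) = 1/(z + 632) = 1/(632 + z))
O(-391)/o(-636) = (4*(-391)²)/(1/(632 - 636)) = (4*152881)/(1/(-4)) = 611524/(-¼) = 611524*(-4) = -2446096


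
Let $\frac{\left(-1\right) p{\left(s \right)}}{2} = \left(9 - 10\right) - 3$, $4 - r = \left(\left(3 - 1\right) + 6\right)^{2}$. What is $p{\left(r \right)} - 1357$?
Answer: $-1349$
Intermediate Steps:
$r = -60$ ($r = 4 - \left(\left(3 - 1\right) + 6\right)^{2} = 4 - \left(2 + 6\right)^{2} = 4 - 8^{2} = 4 - 64 = -60$)
$p{\left(s \right)} = 8$ ($p{\left(s \right)} = - 2 \left(\left(9 - 10\right) - 3\right) = - 2 \left(-1 - 3\right) = \left(-2\right) \left(-4\right) = 8$)
$p{\left(r \right)} - 1357 = 8 - 1357 = -1349$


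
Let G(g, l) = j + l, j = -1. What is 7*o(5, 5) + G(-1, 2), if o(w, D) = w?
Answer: 36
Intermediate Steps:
G(g, l) = -1 + l
7*o(5, 5) + G(-1, 2) = 7*5 + (-1 + 2) = 35 + 1 = 36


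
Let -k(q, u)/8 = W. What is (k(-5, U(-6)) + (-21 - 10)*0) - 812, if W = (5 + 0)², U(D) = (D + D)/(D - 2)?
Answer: -1012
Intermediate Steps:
U(D) = 2*D/(-2 + D) (U(D) = (2*D)/(-2 + D) = 2*D/(-2 + D))
W = 25 (W = 5² = 25)
k(q, u) = -200 (k(q, u) = -8*25 = -200)
(k(-5, U(-6)) + (-21 - 10)*0) - 812 = (-200 + (-21 - 10)*0) - 812 = (-200 - 31*0) - 812 = (-200 + 0) - 812 = -200 - 812 = -1012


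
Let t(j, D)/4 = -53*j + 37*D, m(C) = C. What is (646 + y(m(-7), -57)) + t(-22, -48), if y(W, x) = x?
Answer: -1851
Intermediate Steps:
t(j, D) = -212*j + 148*D (t(j, D) = 4*(-53*j + 37*D) = -212*j + 148*D)
(646 + y(m(-7), -57)) + t(-22, -48) = (646 - 57) + (-212*(-22) + 148*(-48)) = 589 + (4664 - 7104) = 589 - 2440 = -1851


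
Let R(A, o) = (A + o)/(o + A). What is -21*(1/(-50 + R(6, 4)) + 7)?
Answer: -1026/7 ≈ -146.57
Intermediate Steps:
R(A, o) = 1 (R(A, o) = (A + o)/(A + o) = 1)
-21*(1/(-50 + R(6, 4)) + 7) = -21*(1/(-50 + 1) + 7) = -21*(1/(-49) + 7) = -21*(-1/49 + 7) = -21*342/49 = -1026/7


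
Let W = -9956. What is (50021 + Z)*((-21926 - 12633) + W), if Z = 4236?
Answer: -2415250355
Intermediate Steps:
(50021 + Z)*((-21926 - 12633) + W) = (50021 + 4236)*((-21926 - 12633) - 9956) = 54257*(-34559 - 9956) = 54257*(-44515) = -2415250355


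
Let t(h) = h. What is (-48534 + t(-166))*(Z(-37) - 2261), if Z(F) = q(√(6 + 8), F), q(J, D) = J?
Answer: 110110700 - 48700*√14 ≈ 1.0993e+8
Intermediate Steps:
Z(F) = √14 (Z(F) = √(6 + 8) = √14)
(-48534 + t(-166))*(Z(-37) - 2261) = (-48534 - 166)*(√14 - 2261) = -48700*(-2261 + √14) = 110110700 - 48700*√14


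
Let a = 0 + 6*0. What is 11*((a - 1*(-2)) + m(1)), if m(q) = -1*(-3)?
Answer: 55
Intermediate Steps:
a = 0 (a = 0 + 0 = 0)
m(q) = 3
11*((a - 1*(-2)) + m(1)) = 11*((0 - 1*(-2)) + 3) = 11*((0 + 2) + 3) = 11*(2 + 3) = 11*5 = 55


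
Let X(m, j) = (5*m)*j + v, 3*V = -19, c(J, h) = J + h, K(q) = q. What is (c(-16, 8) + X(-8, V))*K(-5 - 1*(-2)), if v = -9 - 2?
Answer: -703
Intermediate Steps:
v = -11
V = -19/3 (V = (⅓)*(-19) = -19/3 ≈ -6.3333)
X(m, j) = -11 + 5*j*m (X(m, j) = (5*m)*j - 11 = 5*j*m - 11 = -11 + 5*j*m)
(c(-16, 8) + X(-8, V))*K(-5 - 1*(-2)) = ((-16 + 8) + (-11 + 5*(-19/3)*(-8)))*(-5 - 1*(-2)) = (-8 + (-11 + 760/3))*(-5 + 2) = (-8 + 727/3)*(-3) = (703/3)*(-3) = -703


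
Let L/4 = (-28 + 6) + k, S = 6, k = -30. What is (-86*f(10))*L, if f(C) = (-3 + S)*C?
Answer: 536640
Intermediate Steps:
f(C) = 3*C (f(C) = (-3 + 6)*C = 3*C)
L = -208 (L = 4*((-28 + 6) - 30) = 4*(-22 - 30) = 4*(-52) = -208)
(-86*f(10))*L = -258*10*(-208) = -86*30*(-208) = -2580*(-208) = 536640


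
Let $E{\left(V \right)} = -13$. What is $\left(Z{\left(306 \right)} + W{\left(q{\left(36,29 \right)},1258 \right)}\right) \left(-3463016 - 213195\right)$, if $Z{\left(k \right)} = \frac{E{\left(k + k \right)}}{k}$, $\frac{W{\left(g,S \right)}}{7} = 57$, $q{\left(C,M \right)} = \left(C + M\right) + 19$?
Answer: $- \frac{448795515091}{306} \approx -1.4667 \cdot 10^{9}$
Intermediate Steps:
$q{\left(C,M \right)} = 19 + C + M$
$W{\left(g,S \right)} = 399$ ($W{\left(g,S \right)} = 7 \cdot 57 = 399$)
$Z{\left(k \right)} = - \frac{13}{k}$
$\left(Z{\left(306 \right)} + W{\left(q{\left(36,29 \right)},1258 \right)}\right) \left(-3463016 - 213195\right) = \left(- \frac{13}{306} + 399\right) \left(-3463016 - 213195\right) = \left(\left(-13\right) \frac{1}{306} + 399\right) \left(-3676211\right) = \left(- \frac{13}{306} + 399\right) \left(-3676211\right) = \frac{122081}{306} \left(-3676211\right) = - \frac{448795515091}{306}$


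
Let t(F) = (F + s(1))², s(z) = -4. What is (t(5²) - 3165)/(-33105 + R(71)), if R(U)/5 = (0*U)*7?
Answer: 908/11035 ≈ 0.082284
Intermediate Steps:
R(U) = 0 (R(U) = 5*((0*U)*7) = 5*(0*7) = 5*0 = 0)
t(F) = (-4 + F)² (t(F) = (F - 4)² = (-4 + F)²)
(t(5²) - 3165)/(-33105 + R(71)) = ((-4 + 5²)² - 3165)/(-33105 + 0) = ((-4 + 25)² - 3165)/(-33105) = (21² - 3165)*(-1/33105) = (441 - 3165)*(-1/33105) = -2724*(-1/33105) = 908/11035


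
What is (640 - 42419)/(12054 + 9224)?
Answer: -41779/21278 ≈ -1.9635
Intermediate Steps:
(640 - 42419)/(12054 + 9224) = -41779/21278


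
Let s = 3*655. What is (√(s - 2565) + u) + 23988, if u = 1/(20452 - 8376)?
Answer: 289679089/12076 + 10*I*√6 ≈ 23988.0 + 24.495*I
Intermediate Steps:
s = 1965
u = 1/12076 ≈ 8.2809e-5
(√(s - 2565) + u) + 23988 = (√(1965 - 2565) + 1/12076) + 23988 = (√(-600) + 1/12076) + 23988 = (10*I*√6 + 1/12076) + 23988 = (1/12076 + 10*I*√6) + 23988 = 289679089/12076 + 10*I*√6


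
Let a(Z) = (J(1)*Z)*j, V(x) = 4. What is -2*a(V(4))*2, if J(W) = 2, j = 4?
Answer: -128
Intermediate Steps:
a(Z) = 8*Z (a(Z) = (2*Z)*4 = 8*Z)
-2*a(V(4))*2 = -16*4*2 = -2*32*2 = -64*2 = -128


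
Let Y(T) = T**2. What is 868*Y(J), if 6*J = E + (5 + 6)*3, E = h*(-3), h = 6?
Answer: 5425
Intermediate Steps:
E = -18 (E = 6*(-3) = -18)
J = 5/2 (J = (-18 + (5 + 6)*3)/6 = (-18 + 11*3)/6 = (-18 + 33)/6 = (1/6)*15 = 5/2 ≈ 2.5000)
868*Y(J) = 868*(5/2)**2 = 868*(25/4) = 5425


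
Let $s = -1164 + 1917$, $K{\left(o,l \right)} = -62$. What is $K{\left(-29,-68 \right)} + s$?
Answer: $691$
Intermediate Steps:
$s = 753$
$K{\left(-29,-68 \right)} + s = -62 + 753 = 691$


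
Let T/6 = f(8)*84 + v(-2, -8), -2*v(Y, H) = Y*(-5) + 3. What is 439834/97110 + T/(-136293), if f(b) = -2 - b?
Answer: 10073252842/2205902205 ≈ 4.5665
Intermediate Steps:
v(Y, H) = -3/2 + 5*Y/2 (v(Y, H) = -(Y*(-5) + 3)/2 = -(-5*Y + 3)/2 = -(3 - 5*Y)/2 = -3/2 + 5*Y/2)
T = -5079 (T = 6*((-2 - 1*8)*84 + (-3/2 + (5/2)*(-2))) = 6*((-2 - 8)*84 + (-3/2 - 5)) = 6*(-10*84 - 13/2) = 6*(-840 - 13/2) = 6*(-1693/2) = -5079)
439834/97110 + T/(-136293) = 439834/97110 - 5079/(-136293) = 439834*(1/97110) - 5079*(-1/136293) = 219917/48555 + 1693/45431 = 10073252842/2205902205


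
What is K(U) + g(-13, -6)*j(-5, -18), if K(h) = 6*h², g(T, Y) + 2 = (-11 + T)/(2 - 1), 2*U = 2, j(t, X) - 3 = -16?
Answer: 344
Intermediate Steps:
j(t, X) = -13 (j(t, X) = 3 - 16 = -13)
U = 1 (U = (½)*2 = 1)
g(T, Y) = -13 + T (g(T, Y) = -2 + (-11 + T)/(2 - 1) = -2 + (-11 + T)/1 = -2 + (-11 + T)*1 = -2 + (-11 + T) = -13 + T)
K(U) + g(-13, -6)*j(-5, -18) = 6*1² + (-13 - 13)*(-13) = 6*1 - 26*(-13) = 6 + 338 = 344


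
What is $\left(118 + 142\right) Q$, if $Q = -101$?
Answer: $-26260$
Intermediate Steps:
$\left(118 + 142\right) Q = \left(118 + 142\right) \left(-101\right) = 260 \left(-101\right) = -26260$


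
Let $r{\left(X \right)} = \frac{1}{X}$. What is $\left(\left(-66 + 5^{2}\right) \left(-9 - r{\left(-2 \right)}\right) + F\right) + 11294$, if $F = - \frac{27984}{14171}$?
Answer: $\frac{329915767}{28342} \approx 11641.0$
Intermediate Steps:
$F = - \frac{27984}{14171}$ ($F = \left(-27984\right) \frac{1}{14171} = - \frac{27984}{14171} \approx -1.9747$)
$\left(\left(-66 + 5^{2}\right) \left(-9 - r{\left(-2 \right)}\right) + F\right) + 11294 = \left(\left(-66 + 5^{2}\right) \left(-9 - \frac{1}{-2}\right) - \frac{27984}{14171}\right) + 11294 = \left(\left(-66 + 25\right) \left(-9 - - \frac{1}{2}\right) - \frac{27984}{14171}\right) + 11294 = \left(- 41 \left(-9 + \frac{1}{2}\right) - \frac{27984}{14171}\right) + 11294 = \left(\left(-41\right) \left(- \frac{17}{2}\right) - \frac{27984}{14171}\right) + 11294 = \left(\frac{697}{2} - \frac{27984}{14171}\right) + 11294 = \frac{9821219}{28342} + 11294 = \frac{329915767}{28342}$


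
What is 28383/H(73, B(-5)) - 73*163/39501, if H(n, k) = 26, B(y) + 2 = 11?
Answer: 1120847509/1027026 ≈ 1091.4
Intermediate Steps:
B(y) = 9 (B(y) = -2 + 11 = 9)
28383/H(73, B(-5)) - 73*163/39501 = 28383/26 - 73*163/39501 = 28383*(1/26) - 11899*1/39501 = 28383/26 - 11899/39501 = 1120847509/1027026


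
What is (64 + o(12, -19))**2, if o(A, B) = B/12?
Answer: 561001/144 ≈ 3895.8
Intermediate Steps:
o(A, B) = B/12 (o(A, B) = B*(1/12) = B/12)
(64 + o(12, -19))**2 = (64 + (1/12)*(-19))**2 = (64 - 19/12)**2 = (749/12)**2 = 561001/144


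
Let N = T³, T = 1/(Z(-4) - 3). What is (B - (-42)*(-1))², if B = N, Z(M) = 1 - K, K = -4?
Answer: 112225/64 ≈ 1753.5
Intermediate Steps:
Z(M) = 5 (Z(M) = 1 - 1*(-4) = 1 + 4 = 5)
T = ½ (T = 1/(5 - 3) = 1/2 = ½ ≈ 0.50000)
N = ⅛ (N = (½)³ = ⅛ ≈ 0.12500)
B = ⅛ ≈ 0.12500
(B - (-42)*(-1))² = (⅛ - (-42)*(-1))² = (⅛ - 21*2)² = (⅛ - 42)² = (-335/8)² = 112225/64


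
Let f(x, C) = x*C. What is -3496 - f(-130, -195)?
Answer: -28846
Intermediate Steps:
f(x, C) = C*x
-3496 - f(-130, -195) = -3496 - (-195)*(-130) = -3496 - 1*25350 = -3496 - 25350 = -28846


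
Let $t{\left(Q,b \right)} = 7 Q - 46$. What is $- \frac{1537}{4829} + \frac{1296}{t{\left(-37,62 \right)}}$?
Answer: $- \frac{6727169}{1472845} \approx -4.5675$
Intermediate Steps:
$t{\left(Q,b \right)} = -46 + 7 Q$
$- \frac{1537}{4829} + \frac{1296}{t{\left(-37,62 \right)}} = - \frac{1537}{4829} + \frac{1296}{-46 + 7 \left(-37\right)} = \left(-1537\right) \frac{1}{4829} + \frac{1296}{-46 - 259} = - \frac{1537}{4829} + \frac{1296}{-305} = - \frac{1537}{4829} + 1296 \left(- \frac{1}{305}\right) = - \frac{1537}{4829} - \frac{1296}{305} = - \frac{6727169}{1472845}$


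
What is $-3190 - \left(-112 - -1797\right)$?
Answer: $-4875$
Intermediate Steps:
$-3190 - \left(-112 - -1797\right) = -3190 - \left(-112 + 1797\right) = -3190 - 1685 = -4875$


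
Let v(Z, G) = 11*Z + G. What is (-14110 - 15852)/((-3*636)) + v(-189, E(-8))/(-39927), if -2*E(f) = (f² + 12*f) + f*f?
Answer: 200048339/12696786 ≈ 15.756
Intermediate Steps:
E(f) = -f² - 6*f (E(f) = -((f² + 12*f) + f*f)/2 = -((f² + 12*f) + f²)/2 = -(2*f² + 12*f)/2 = -f² - 6*f)
v(Z, G) = G + 11*Z
(-14110 - 15852)/((-3*636)) + v(-189, E(-8))/(-39927) = (-14110 - 15852)/((-3*636)) + (-1*(-8)*(6 - 8) + 11*(-189))/(-39927) = -29962/(-1908) + (-1*(-8)*(-2) - 2079)*(-1/39927) = -29962*(-1/1908) + (-16 - 2079)*(-1/39927) = 14981/954 - 2095*(-1/39927) = 14981/954 + 2095/39927 = 200048339/12696786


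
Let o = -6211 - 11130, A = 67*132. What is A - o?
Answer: 26185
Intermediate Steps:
A = 8844
o = -17341
A - o = 8844 - 1*(-17341) = 8844 + 17341 = 26185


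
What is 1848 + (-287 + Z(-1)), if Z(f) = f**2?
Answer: 1562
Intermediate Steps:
1848 + (-287 + Z(-1)) = 1848 + (-287 + (-1)**2) = 1848 + (-287 + 1) = 1848 - 286 = 1562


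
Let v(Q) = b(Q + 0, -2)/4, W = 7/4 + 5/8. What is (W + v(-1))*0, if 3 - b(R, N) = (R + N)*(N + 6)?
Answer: 0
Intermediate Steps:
b(R, N) = 3 - (6 + N)*(N + R) (b(R, N) = 3 - (R + N)*(N + 6) = 3 - (N + R)*(6 + N) = 3 - (6 + N)*(N + R))
W = 19/8 (W = 7*(1/4) + 5*(1/8) = 7/4 + 5/8 = 19/8 ≈ 2.3750)
v(Q) = 11/4 - Q (v(Q) = (3 - 1*(-2)**2 - 6*(-2) - 6*(Q + 0) - 1*(-2)*(Q + 0))/4 = (3 - 1*4 + 12 - 6*Q - 1*(-2)*Q)*(1/4) = (3 - 4 + 12 - 6*Q + 2*Q)*(1/4) = (11 - 4*Q)*(1/4) = 11/4 - Q)
(W + v(-1))*0 = (19/8 + (11/4 - 1*(-1)))*0 = (19/8 + (11/4 + 1))*0 = (19/8 + 15/4)*0 = (49/8)*0 = 0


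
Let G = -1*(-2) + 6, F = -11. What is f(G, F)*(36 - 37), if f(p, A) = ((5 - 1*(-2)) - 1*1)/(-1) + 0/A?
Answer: 6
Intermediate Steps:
G = 8 (G = 2 + 6 = 8)
f(p, A) = -6 (f(p, A) = ((5 + 2) - 1)*(-1) + 0 = (7 - 1)*(-1) + 0 = 6*(-1) + 0 = -6 + 0 = -6)
f(G, F)*(36 - 37) = -6*(36 - 37) = -6*(-1) = 6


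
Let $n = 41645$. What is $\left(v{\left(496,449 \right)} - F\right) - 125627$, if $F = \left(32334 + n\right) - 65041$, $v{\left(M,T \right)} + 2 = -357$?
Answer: $-134924$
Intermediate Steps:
$v{\left(M,T \right)} = -359$ ($v{\left(M,T \right)} = -2 - 357 = -359$)
$F = 8938$ ($F = \left(32334 + 41645\right) - 65041 = 73979 - 65041 = 8938$)
$\left(v{\left(496,449 \right)} - F\right) - 125627 = \left(-359 - 8938\right) - 125627 = -9297 - 125627 = -134924$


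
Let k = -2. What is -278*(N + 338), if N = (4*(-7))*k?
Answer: -109532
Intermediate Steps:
N = 56 (N = (4*(-7))*(-2) = -28*(-2) = 56)
-278*(N + 338) = -278*(56 + 338) = -278*394 = -109532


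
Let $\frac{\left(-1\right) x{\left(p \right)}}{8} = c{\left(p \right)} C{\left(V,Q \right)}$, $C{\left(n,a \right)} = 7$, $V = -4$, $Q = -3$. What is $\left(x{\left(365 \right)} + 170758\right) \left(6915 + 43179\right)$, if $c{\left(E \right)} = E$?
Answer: $7530029892$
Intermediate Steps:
$x{\left(p \right)} = - 56 p$ ($x{\left(p \right)} = - 8 p 7 = - 8 \cdot 7 p = - 56 p$)
$\left(x{\left(365 \right)} + 170758\right) \left(6915 + 43179\right) = \left(\left(-56\right) 365 + 170758\right) \left(6915 + 43179\right) = \left(-20440 + 170758\right) 50094 = 150318 \cdot 50094 = 7530029892$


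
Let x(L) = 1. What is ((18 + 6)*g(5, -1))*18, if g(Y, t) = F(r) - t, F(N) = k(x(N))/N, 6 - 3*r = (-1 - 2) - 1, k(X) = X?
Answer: 2808/5 ≈ 561.60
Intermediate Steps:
r = 10/3 (r = 2 - ((-1 - 2) - 1)/3 = 2 - (-3 - 1)/3 = 2 - 1/3*(-4) = 2 + 4/3 = 10/3 ≈ 3.3333)
F(N) = 1/N
g(Y, t) = 3/10 - t (g(Y, t) = 1/(10/3) - t = 3/10 - t)
((18 + 6)*g(5, -1))*18 = ((18 + 6)*(3/10 - 1*(-1)))*18 = (24*(3/10 + 1))*18 = (24*(13/10))*18 = (156/5)*18 = 2808/5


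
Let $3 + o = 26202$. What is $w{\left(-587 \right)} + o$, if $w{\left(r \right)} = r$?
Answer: $25612$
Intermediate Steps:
$o = 26199$ ($o = -3 + 26202 = 26199$)
$w{\left(-587 \right)} + o = -587 + 26199 = 25612$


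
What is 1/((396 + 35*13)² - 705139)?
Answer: 1/19062 ≈ 5.2460e-5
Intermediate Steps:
1/((396 + 35*13)² - 705139) = 1/((396 + 455)² - 705139) = 1/(851² - 705139) = 1/(724201 - 705139) = 1/19062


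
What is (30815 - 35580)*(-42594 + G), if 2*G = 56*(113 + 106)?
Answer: 173741430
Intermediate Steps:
G = 6132 (G = (56*(113 + 106))/2 = (56*219)/2 = (½)*12264 = 6132)
(30815 - 35580)*(-42594 + G) = (30815 - 35580)*(-42594 + 6132) = -4765*(-36462) = 173741430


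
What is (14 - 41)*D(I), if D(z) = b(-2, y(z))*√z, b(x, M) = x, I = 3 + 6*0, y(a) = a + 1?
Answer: 54*√3 ≈ 93.531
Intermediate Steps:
y(a) = 1 + a
I = 3 (I = 3 + 0 = 3)
D(z) = -2*√z
(14 - 41)*D(I) = (14 - 41)*(-2*√3) = -(-54)*√3 = 54*√3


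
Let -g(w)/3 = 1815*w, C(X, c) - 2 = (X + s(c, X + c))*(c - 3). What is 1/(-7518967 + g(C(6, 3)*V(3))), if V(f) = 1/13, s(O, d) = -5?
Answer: -13/97757461 ≈ -1.3298e-7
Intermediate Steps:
V(f) = 1/13
C(X, c) = 2 + (-5 + X)*(-3 + c) (C(X, c) = 2 + (X - 5)*(c - 3) = 2 + (-5 + X)*(-3 + c))
g(w) = -5445*w
1/(-7518967 + g(C(6, 3)*V(3))) = 1/(-7518967 - 5445*(17 - 5*3 - 3*6 + 6*3)/13) = 1/(-7518967 - 5445*(17 - 15 - 18 + 18)/13) = 1/(-7518967 - 10890/13) = 1/(-97757461/13) = -13/97757461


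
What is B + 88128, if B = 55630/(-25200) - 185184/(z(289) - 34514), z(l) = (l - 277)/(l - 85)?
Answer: 4826249047087/54762120 ≈ 88131.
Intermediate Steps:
z(l) = (-277 + l)/(-85 + l)
B = 172935727/54762120 (B = 55630/(-25200) - 185184/((-277 + 289)/(-85 + 289) - 34514) = 55630*(-1/25200) - 185184/(12/204 - 34514) = -5563/2520 - 185184/((1/204)*12 - 34514) = -5563/2520 - 185184/(1/17 - 34514) = -5563/2520 - 185184/(-586737/17) = -5563/2520 - 185184*(-17/586737) = -5563/2520 + 349792/65193 = 172935727/54762120 ≈ 3.1579)
B + 88128 = 172935727/54762120 + 88128 = 4826249047087/54762120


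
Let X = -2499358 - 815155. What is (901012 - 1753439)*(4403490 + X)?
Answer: -928273397179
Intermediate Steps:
X = -3314513
(901012 - 1753439)*(4403490 + X) = (901012 - 1753439)*(4403490 - 3314513) = -852427*1088977 = -928273397179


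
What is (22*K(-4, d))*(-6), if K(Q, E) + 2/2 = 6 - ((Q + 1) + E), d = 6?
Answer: -264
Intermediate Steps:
K(Q, E) = 4 - E - Q (K(Q, E) = -1 + (6 - ((Q + 1) + E)) = -1 + (6 - ((1 + Q) + E)) = -1 + (6 - (1 + E + Q)) = -1 + (6 + (-1 - E - Q)) = -1 + (5 - E - Q) = 4 - E - Q)
(22*K(-4, d))*(-6) = (22*(4 - 1*6 - 1*(-4)))*(-6) = (22*(4 - 6 + 4))*(-6) = (22*2)*(-6) = 44*(-6) = -264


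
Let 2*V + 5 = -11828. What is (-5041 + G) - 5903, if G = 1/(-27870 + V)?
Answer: -739518914/67573 ≈ -10944.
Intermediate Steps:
V = -11833/2 (V = -5/2 + (½)*(-11828) = -5/2 - 5914 = -11833/2 ≈ -5916.5)
G = -2/67573 (G = 1/(-27870 - 11833/2) = 1/(-67573/2) = -2/67573 ≈ -2.9598e-5)
(-5041 + G) - 5903 = (-5041 - 2/67573) - 5903 = -340635495/67573 - 5903 = -739518914/67573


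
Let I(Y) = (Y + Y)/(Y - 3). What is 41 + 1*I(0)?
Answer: 41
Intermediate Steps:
I(Y) = 2*Y/(-3 + Y) (I(Y) = (2*Y)/(-3 + Y) = 2*Y/(-3 + Y))
41 + 1*I(0) = 41 + 1*(2*0/(-3 + 0)) = 41 + 1*(2*0/(-3)) = 41 + 1*(2*0*(-1/3)) = 41 + 1*0 = 41 + 0 = 41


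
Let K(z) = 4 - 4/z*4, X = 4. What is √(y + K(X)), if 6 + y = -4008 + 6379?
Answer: √2365 ≈ 48.631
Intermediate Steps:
y = 2365 (y = -6 + (-4008 + 6379) = -6 + 2371 = 2365)
K(z) = 4 - 16/z
√(y + K(X)) = √(2365 + (4 - 16/4)) = √(2365 + (4 - 16*¼)) = √(2365 + (4 - 4)) = √(2365 + 0) = √2365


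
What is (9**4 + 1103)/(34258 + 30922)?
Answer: 1916/16295 ≈ 0.11758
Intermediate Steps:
(9**4 + 1103)/(34258 + 30922) = (6561 + 1103)/65180 = 7664*(1/65180) = 1916/16295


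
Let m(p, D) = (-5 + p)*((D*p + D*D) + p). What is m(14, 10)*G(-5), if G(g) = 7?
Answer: 16002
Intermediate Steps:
m(p, D) = (-5 + p)*(p + D**2 + D*p) (m(p, D) = (-5 + p)*((D*p + D**2) + p) = (-5 + p)*((D**2 + D*p) + p) = (-5 + p)*(p + D**2 + D*p))
m(14, 10)*G(-5) = (14**2 - 5*14 - 5*10**2 + 10*14**2 + 14*10**2 - 5*10*14)*7 = (196 - 70 - 5*100 + 10*196 + 14*100 - 700)*7 = (196 - 70 - 500 + 1960 + 1400 - 700)*7 = 2286*7 = 16002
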